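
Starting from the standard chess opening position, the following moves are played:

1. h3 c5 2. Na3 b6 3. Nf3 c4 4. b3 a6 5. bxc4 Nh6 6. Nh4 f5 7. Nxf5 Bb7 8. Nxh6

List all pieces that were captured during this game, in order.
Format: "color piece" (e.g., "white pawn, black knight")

Tracking captures:
  bxc4: captured black pawn
  Nxf5: captured black pawn
  Nxh6: captured black knight

black pawn, black pawn, black knight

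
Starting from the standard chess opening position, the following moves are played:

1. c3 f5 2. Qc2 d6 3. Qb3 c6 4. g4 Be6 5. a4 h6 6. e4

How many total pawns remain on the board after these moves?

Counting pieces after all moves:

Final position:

  a b c d e f g h
  ─────────────────
8│♜ ♞ · ♛ ♚ ♝ ♞ ♜│8
7│♟ ♟ · · ♟ · ♟ ·│7
6│· · ♟ ♟ ♝ · · ♟│6
5│· · · · · ♟ · ·│5
4│♙ · · · ♙ · ♙ ·│4
3│· ♕ ♙ · · · · ·│3
2│· ♙ · ♙ · ♙ · ♙│2
1│♖ ♘ ♗ · ♔ ♗ ♘ ♖│1
  ─────────────────
  a b c d e f g h


16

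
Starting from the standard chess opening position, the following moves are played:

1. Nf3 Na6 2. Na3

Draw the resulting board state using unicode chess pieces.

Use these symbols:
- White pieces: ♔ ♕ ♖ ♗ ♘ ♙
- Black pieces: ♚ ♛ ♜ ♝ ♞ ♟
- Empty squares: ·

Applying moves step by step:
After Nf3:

♜ ♞ ♝ ♛ ♚ ♝ ♞ ♜
♟ ♟ ♟ ♟ ♟ ♟ ♟ ♟
· · · · · · · ·
· · · · · · · ·
· · · · · · · ·
· · · · · ♘ · ·
♙ ♙ ♙ ♙ ♙ ♙ ♙ ♙
♖ ♘ ♗ ♕ ♔ ♗ · ♖


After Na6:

♜ · ♝ ♛ ♚ ♝ ♞ ♜
♟ ♟ ♟ ♟ ♟ ♟ ♟ ♟
♞ · · · · · · ·
· · · · · · · ·
· · · · · · · ·
· · · · · ♘ · ·
♙ ♙ ♙ ♙ ♙ ♙ ♙ ♙
♖ ♘ ♗ ♕ ♔ ♗ · ♖


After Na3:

♜ · ♝ ♛ ♚ ♝ ♞ ♜
♟ ♟ ♟ ♟ ♟ ♟ ♟ ♟
♞ · · · · · · ·
· · · · · · · ·
· · · · · · · ·
♘ · · · · ♘ · ·
♙ ♙ ♙ ♙ ♙ ♙ ♙ ♙
♖ · ♗ ♕ ♔ ♗ · ♖



  a b c d e f g h
  ─────────────────
8│♜ · ♝ ♛ ♚ ♝ ♞ ♜│8
7│♟ ♟ ♟ ♟ ♟ ♟ ♟ ♟│7
6│♞ · · · · · · ·│6
5│· · · · · · · ·│5
4│· · · · · · · ·│4
3│♘ · · · · ♘ · ·│3
2│♙ ♙ ♙ ♙ ♙ ♙ ♙ ♙│2
1│♖ · ♗ ♕ ♔ ♗ · ♖│1
  ─────────────────
  a b c d e f g h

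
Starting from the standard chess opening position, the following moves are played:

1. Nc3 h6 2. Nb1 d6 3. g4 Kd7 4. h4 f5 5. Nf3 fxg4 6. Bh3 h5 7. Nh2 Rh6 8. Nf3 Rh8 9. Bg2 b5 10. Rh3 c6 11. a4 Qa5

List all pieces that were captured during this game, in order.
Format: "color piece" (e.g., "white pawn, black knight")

Tracking captures:
  fxg4: captured white pawn

white pawn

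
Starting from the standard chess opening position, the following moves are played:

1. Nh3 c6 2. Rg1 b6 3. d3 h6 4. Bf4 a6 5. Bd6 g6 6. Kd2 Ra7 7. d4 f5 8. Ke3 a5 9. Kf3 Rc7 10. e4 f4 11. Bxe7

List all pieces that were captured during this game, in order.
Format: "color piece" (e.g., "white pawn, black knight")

Tracking captures:
  Bxe7: captured black pawn

black pawn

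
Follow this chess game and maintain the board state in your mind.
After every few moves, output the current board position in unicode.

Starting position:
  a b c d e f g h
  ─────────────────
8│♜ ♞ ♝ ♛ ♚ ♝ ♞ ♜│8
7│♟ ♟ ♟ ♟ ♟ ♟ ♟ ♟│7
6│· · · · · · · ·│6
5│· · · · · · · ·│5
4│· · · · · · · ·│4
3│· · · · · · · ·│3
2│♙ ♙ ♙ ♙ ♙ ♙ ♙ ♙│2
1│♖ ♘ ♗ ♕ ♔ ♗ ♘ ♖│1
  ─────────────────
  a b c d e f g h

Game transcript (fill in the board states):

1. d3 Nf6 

  a b c d e f g h
  ─────────────────
8│♜ ♞ ♝ ♛ ♚ ♝ · ♜│8
7│♟ ♟ ♟ ♟ ♟ ♟ ♟ ♟│7
6│· · · · · ♞ · ·│6
5│· · · · · · · ·│5
4│· · · · · · · ·│4
3│· · · ♙ · · · ·│3
2│♙ ♙ ♙ · ♙ ♙ ♙ ♙│2
1│♖ ♘ ♗ ♕ ♔ ♗ ♘ ♖│1
  ─────────────────
  a b c d e f g h

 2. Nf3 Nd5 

  a b c d e f g h
  ─────────────────
8│♜ ♞ ♝ ♛ ♚ ♝ · ♜│8
7│♟ ♟ ♟ ♟ ♟ ♟ ♟ ♟│7
6│· · · · · · · ·│6
5│· · · ♞ · · · ·│5
4│· · · · · · · ·│4
3│· · · ♙ · ♘ · ·│3
2│♙ ♙ ♙ · ♙ ♙ ♙ ♙│2
1│♖ ♘ ♗ ♕ ♔ ♗ · ♖│1
  ─────────────────
  a b c d e f g h

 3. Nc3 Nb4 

  a b c d e f g h
  ─────────────────
8│♜ ♞ ♝ ♛ ♚ ♝ · ♜│8
7│♟ ♟ ♟ ♟ ♟ ♟ ♟ ♟│7
6│· · · · · · · ·│6
5│· · · · · · · ·│5
4│· ♞ · · · · · ·│4
3│· · ♘ ♙ · ♘ · ·│3
2│♙ ♙ ♙ · ♙ ♙ ♙ ♙│2
1│♖ · ♗ ♕ ♔ ♗ · ♖│1
  ─────────────────
  a b c d e f g h

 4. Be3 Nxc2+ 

  a b c d e f g h
  ─────────────────
8│♜ ♞ ♝ ♛ ♚ ♝ · ♜│8
7│♟ ♟ ♟ ♟ ♟ ♟ ♟ ♟│7
6│· · · · · · · ·│6
5│· · · · · · · ·│5
4│· · · · · · · ·│4
3│· · ♘ ♙ ♗ ♘ · ·│3
2│♙ ♙ ♞ · ♙ ♙ ♙ ♙│2
1│♖ · · ♕ ♔ ♗ · ♖│1
  ─────────────────
  a b c d e f g h



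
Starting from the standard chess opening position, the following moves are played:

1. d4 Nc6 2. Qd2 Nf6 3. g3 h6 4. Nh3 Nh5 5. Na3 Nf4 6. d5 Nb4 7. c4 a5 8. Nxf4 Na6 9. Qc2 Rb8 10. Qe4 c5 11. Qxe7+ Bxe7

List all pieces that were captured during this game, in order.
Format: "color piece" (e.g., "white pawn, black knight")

Tracking captures:
  Nxf4: captured black knight
  Qxe7+: captured black pawn
  Bxe7: captured white queen

black knight, black pawn, white queen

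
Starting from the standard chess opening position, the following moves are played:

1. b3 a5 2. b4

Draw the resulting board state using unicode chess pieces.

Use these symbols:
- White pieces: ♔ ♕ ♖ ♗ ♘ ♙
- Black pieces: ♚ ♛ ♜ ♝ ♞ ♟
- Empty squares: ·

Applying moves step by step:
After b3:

♜ ♞ ♝ ♛ ♚ ♝ ♞ ♜
♟ ♟ ♟ ♟ ♟ ♟ ♟ ♟
· · · · · · · ·
· · · · · · · ·
· · · · · · · ·
· ♙ · · · · · ·
♙ · ♙ ♙ ♙ ♙ ♙ ♙
♖ ♘ ♗ ♕ ♔ ♗ ♘ ♖


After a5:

♜ ♞ ♝ ♛ ♚ ♝ ♞ ♜
· ♟ ♟ ♟ ♟ ♟ ♟ ♟
· · · · · · · ·
♟ · · · · · · ·
· · · · · · · ·
· ♙ · · · · · ·
♙ · ♙ ♙ ♙ ♙ ♙ ♙
♖ ♘ ♗ ♕ ♔ ♗ ♘ ♖


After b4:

♜ ♞ ♝ ♛ ♚ ♝ ♞ ♜
· ♟ ♟ ♟ ♟ ♟ ♟ ♟
· · · · · · · ·
♟ · · · · · · ·
· ♙ · · · · · ·
· · · · · · · ·
♙ · ♙ ♙ ♙ ♙ ♙ ♙
♖ ♘ ♗ ♕ ♔ ♗ ♘ ♖



  a b c d e f g h
  ─────────────────
8│♜ ♞ ♝ ♛ ♚ ♝ ♞ ♜│8
7│· ♟ ♟ ♟ ♟ ♟ ♟ ♟│7
6│· · · · · · · ·│6
5│♟ · · · · · · ·│5
4│· ♙ · · · · · ·│4
3│· · · · · · · ·│3
2│♙ · ♙ ♙ ♙ ♙ ♙ ♙│2
1│♖ ♘ ♗ ♕ ♔ ♗ ♘ ♖│1
  ─────────────────
  a b c d e f g h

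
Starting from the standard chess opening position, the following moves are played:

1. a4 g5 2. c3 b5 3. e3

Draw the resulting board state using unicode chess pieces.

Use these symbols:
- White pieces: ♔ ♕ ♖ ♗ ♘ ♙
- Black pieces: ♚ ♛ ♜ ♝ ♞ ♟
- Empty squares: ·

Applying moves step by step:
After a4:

♜ ♞ ♝ ♛ ♚ ♝ ♞ ♜
♟ ♟ ♟ ♟ ♟ ♟ ♟ ♟
· · · · · · · ·
· · · · · · · ·
♙ · · · · · · ·
· · · · · · · ·
· ♙ ♙ ♙ ♙ ♙ ♙ ♙
♖ ♘ ♗ ♕ ♔ ♗ ♘ ♖


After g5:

♜ ♞ ♝ ♛ ♚ ♝ ♞ ♜
♟ ♟ ♟ ♟ ♟ ♟ · ♟
· · · · · · · ·
· · · · · · ♟ ·
♙ · · · · · · ·
· · · · · · · ·
· ♙ ♙ ♙ ♙ ♙ ♙ ♙
♖ ♘ ♗ ♕ ♔ ♗ ♘ ♖


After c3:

♜ ♞ ♝ ♛ ♚ ♝ ♞ ♜
♟ ♟ ♟ ♟ ♟ ♟ · ♟
· · · · · · · ·
· · · · · · ♟ ·
♙ · · · · · · ·
· · ♙ · · · · ·
· ♙ · ♙ ♙ ♙ ♙ ♙
♖ ♘ ♗ ♕ ♔ ♗ ♘ ♖


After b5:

♜ ♞ ♝ ♛ ♚ ♝ ♞ ♜
♟ · ♟ ♟ ♟ ♟ · ♟
· · · · · · · ·
· ♟ · · · · ♟ ·
♙ · · · · · · ·
· · ♙ · · · · ·
· ♙ · ♙ ♙ ♙ ♙ ♙
♖ ♘ ♗ ♕ ♔ ♗ ♘ ♖


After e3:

♜ ♞ ♝ ♛ ♚ ♝ ♞ ♜
♟ · ♟ ♟ ♟ ♟ · ♟
· · · · · · · ·
· ♟ · · · · ♟ ·
♙ · · · · · · ·
· · ♙ · ♙ · · ·
· ♙ · ♙ · ♙ ♙ ♙
♖ ♘ ♗ ♕ ♔ ♗ ♘ ♖



  a b c d e f g h
  ─────────────────
8│♜ ♞ ♝ ♛ ♚ ♝ ♞ ♜│8
7│♟ · ♟ ♟ ♟ ♟ · ♟│7
6│· · · · · · · ·│6
5│· ♟ · · · · ♟ ·│5
4│♙ · · · · · · ·│4
3│· · ♙ · ♙ · · ·│3
2│· ♙ · ♙ · ♙ ♙ ♙│2
1│♖ ♘ ♗ ♕ ♔ ♗ ♘ ♖│1
  ─────────────────
  a b c d e f g h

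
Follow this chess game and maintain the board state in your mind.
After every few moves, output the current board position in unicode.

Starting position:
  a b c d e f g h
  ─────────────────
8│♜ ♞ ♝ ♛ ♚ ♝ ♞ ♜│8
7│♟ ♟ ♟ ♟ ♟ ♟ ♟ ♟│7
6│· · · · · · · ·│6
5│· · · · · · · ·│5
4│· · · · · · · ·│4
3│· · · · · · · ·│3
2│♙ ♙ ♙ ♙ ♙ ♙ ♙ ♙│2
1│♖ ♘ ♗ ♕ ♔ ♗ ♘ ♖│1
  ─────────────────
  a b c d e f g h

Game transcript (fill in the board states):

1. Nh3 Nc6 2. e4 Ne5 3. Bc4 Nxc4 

  a b c d e f g h
  ─────────────────
8│♜ · ♝ ♛ ♚ ♝ ♞ ♜│8
7│♟ ♟ ♟ ♟ ♟ ♟ ♟ ♟│7
6│· · · · · · · ·│6
5│· · · · · · · ·│5
4│· · ♞ · ♙ · · ·│4
3│· · · · · · · ♘│3
2│♙ ♙ ♙ ♙ · ♙ ♙ ♙│2
1│♖ ♘ ♗ ♕ ♔ · · ♖│1
  ─────────────────
  a b c d e f g h

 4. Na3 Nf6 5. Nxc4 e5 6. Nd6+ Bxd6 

  a b c d e f g h
  ─────────────────
8│♜ · ♝ ♛ ♚ · · ♜│8
7│♟ ♟ ♟ ♟ · ♟ ♟ ♟│7
6│· · · ♝ · ♞ · ·│6
5│· · · · ♟ · · ·│5
4│· · · · ♙ · · ·│4
3│· · · · · · · ♘│3
2│♙ ♙ ♙ ♙ · ♙ ♙ ♙│2
1│♖ · ♗ ♕ ♔ · · ♖│1
  ─────────────────
  a b c d e f g h

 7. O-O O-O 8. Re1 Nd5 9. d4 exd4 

  a b c d e f g h
  ─────────────────
8│♜ · ♝ ♛ · ♜ ♚ ·│8
7│♟ ♟ ♟ ♟ · ♟ ♟ ♟│7
6│· · · ♝ · · · ·│6
5│· · · ♞ · · · ·│5
4│· · · ♟ ♙ · · ·│4
3│· · · · · · · ♘│3
2│♙ ♙ ♙ · · ♙ ♙ ♙│2
1│♖ · ♗ ♕ ♖ · ♔ ·│1
  ─────────────────
  a b c d e f g h

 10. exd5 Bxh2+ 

  a b c d e f g h
  ─────────────────
8│♜ · ♝ ♛ · ♜ ♚ ·│8
7│♟ ♟ ♟ ♟ · ♟ ♟ ♟│7
6│· · · · · · · ·│6
5│· · · ♙ · · · ·│5
4│· · · ♟ · · · ·│4
3│· · · · · · · ♘│3
2│♙ ♙ ♙ · · ♙ ♙ ♝│2
1│♖ · ♗ ♕ ♖ · ♔ ·│1
  ─────────────────
  a b c d e f g h


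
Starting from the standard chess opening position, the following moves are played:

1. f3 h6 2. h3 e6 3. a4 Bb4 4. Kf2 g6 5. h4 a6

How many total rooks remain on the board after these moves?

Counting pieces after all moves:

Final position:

  a b c d e f g h
  ─────────────────
8│♜ ♞ ♝ ♛ ♚ · ♞ ♜│8
7│· ♟ ♟ ♟ · ♟ · ·│7
6│♟ · · · ♟ · ♟ ♟│6
5│· · · · · · · ·│5
4│♙ ♝ · · · · · ♙│4
3│· · · · · ♙ · ·│3
2│· ♙ ♙ ♙ ♙ ♔ ♙ ·│2
1│♖ ♘ ♗ ♕ · ♗ ♘ ♖│1
  ─────────────────
  a b c d e f g h


4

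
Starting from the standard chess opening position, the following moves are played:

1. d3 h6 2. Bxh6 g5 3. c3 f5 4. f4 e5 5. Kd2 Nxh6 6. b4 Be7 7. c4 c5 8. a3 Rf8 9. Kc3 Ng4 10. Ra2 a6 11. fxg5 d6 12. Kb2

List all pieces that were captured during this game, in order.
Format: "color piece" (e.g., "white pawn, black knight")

Tracking captures:
  Bxh6: captured black pawn
  Nxh6: captured white bishop
  fxg5: captured black pawn

black pawn, white bishop, black pawn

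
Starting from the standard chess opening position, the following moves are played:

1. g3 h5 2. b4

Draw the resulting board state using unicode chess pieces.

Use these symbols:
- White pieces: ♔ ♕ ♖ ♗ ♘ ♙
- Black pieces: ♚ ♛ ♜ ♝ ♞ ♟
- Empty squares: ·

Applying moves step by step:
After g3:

♜ ♞ ♝ ♛ ♚ ♝ ♞ ♜
♟ ♟ ♟ ♟ ♟ ♟ ♟ ♟
· · · · · · · ·
· · · · · · · ·
· · · · · · · ·
· · · · · · ♙ ·
♙ ♙ ♙ ♙ ♙ ♙ · ♙
♖ ♘ ♗ ♕ ♔ ♗ ♘ ♖


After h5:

♜ ♞ ♝ ♛ ♚ ♝ ♞ ♜
♟ ♟ ♟ ♟ ♟ ♟ ♟ ·
· · · · · · · ·
· · · · · · · ♟
· · · · · · · ·
· · · · · · ♙ ·
♙ ♙ ♙ ♙ ♙ ♙ · ♙
♖ ♘ ♗ ♕ ♔ ♗ ♘ ♖


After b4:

♜ ♞ ♝ ♛ ♚ ♝ ♞ ♜
♟ ♟ ♟ ♟ ♟ ♟ ♟ ·
· · · · · · · ·
· · · · · · · ♟
· ♙ · · · · · ·
· · · · · · ♙ ·
♙ · ♙ ♙ ♙ ♙ · ♙
♖ ♘ ♗ ♕ ♔ ♗ ♘ ♖



  a b c d e f g h
  ─────────────────
8│♜ ♞ ♝ ♛ ♚ ♝ ♞ ♜│8
7│♟ ♟ ♟ ♟ ♟ ♟ ♟ ·│7
6│· · · · · · · ·│6
5│· · · · · · · ♟│5
4│· ♙ · · · · · ·│4
3│· · · · · · ♙ ·│3
2│♙ · ♙ ♙ ♙ ♙ · ♙│2
1│♖ ♘ ♗ ♕ ♔ ♗ ♘ ♖│1
  ─────────────────
  a b c d e f g h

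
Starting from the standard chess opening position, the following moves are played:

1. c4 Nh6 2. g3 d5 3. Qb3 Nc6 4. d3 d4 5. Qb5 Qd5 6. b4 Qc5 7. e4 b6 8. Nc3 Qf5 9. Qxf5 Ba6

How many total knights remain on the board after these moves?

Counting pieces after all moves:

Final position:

  a b c d e f g h
  ─────────────────
8│♜ · · · ♚ ♝ · ♜│8
7│♟ · ♟ · ♟ ♟ ♟ ♟│7
6│♝ ♟ ♞ · · · · ♞│6
5│· · · · · ♕ · ·│5
4│· ♙ ♙ ♟ ♙ · · ·│4
3│· · ♘ ♙ · · ♙ ·│3
2│♙ · · · · ♙ · ♙│2
1│♖ · ♗ · ♔ ♗ ♘ ♖│1
  ─────────────────
  a b c d e f g h


4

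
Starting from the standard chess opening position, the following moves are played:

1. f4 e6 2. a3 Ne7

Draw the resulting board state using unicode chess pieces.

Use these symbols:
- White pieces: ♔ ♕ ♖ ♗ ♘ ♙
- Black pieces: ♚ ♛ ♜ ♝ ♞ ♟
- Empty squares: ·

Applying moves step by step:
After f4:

♜ ♞ ♝ ♛ ♚ ♝ ♞ ♜
♟ ♟ ♟ ♟ ♟ ♟ ♟ ♟
· · · · · · · ·
· · · · · · · ·
· · · · · ♙ · ·
· · · · · · · ·
♙ ♙ ♙ ♙ ♙ · ♙ ♙
♖ ♘ ♗ ♕ ♔ ♗ ♘ ♖


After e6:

♜ ♞ ♝ ♛ ♚ ♝ ♞ ♜
♟ ♟ ♟ ♟ · ♟ ♟ ♟
· · · · ♟ · · ·
· · · · · · · ·
· · · · · ♙ · ·
· · · · · · · ·
♙ ♙ ♙ ♙ ♙ · ♙ ♙
♖ ♘ ♗ ♕ ♔ ♗ ♘ ♖


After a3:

♜ ♞ ♝ ♛ ♚ ♝ ♞ ♜
♟ ♟ ♟ ♟ · ♟ ♟ ♟
· · · · ♟ · · ·
· · · · · · · ·
· · · · · ♙ · ·
♙ · · · · · · ·
· ♙ ♙ ♙ ♙ · ♙ ♙
♖ ♘ ♗ ♕ ♔ ♗ ♘ ♖


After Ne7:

♜ ♞ ♝ ♛ ♚ ♝ · ♜
♟ ♟ ♟ ♟ ♞ ♟ ♟ ♟
· · · · ♟ · · ·
· · · · · · · ·
· · · · · ♙ · ·
♙ · · · · · · ·
· ♙ ♙ ♙ ♙ · ♙ ♙
♖ ♘ ♗ ♕ ♔ ♗ ♘ ♖



  a b c d e f g h
  ─────────────────
8│♜ ♞ ♝ ♛ ♚ ♝ · ♜│8
7│♟ ♟ ♟ ♟ ♞ ♟ ♟ ♟│7
6│· · · · ♟ · · ·│6
5│· · · · · · · ·│5
4│· · · · · ♙ · ·│4
3│♙ · · · · · · ·│3
2│· ♙ ♙ ♙ ♙ · ♙ ♙│2
1│♖ ♘ ♗ ♕ ♔ ♗ ♘ ♖│1
  ─────────────────
  a b c d e f g h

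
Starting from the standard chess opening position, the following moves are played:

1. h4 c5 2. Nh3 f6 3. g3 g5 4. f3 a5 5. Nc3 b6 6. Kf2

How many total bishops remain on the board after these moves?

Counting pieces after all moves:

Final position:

  a b c d e f g h
  ─────────────────
8│♜ ♞ ♝ ♛ ♚ ♝ ♞ ♜│8
7│· · · ♟ ♟ · · ♟│7
6│· ♟ · · · ♟ · ·│6
5│♟ · ♟ · · · ♟ ·│5
4│· · · · · · · ♙│4
3│· · ♘ · · ♙ ♙ ♘│3
2│♙ ♙ ♙ ♙ ♙ ♔ · ·│2
1│♖ · ♗ ♕ · ♗ · ♖│1
  ─────────────────
  a b c d e f g h


4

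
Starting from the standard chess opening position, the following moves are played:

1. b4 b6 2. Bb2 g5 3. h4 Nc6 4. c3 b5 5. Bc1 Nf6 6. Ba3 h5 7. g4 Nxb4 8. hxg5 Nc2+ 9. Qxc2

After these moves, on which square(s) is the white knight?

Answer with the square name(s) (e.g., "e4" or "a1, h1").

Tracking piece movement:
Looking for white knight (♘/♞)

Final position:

  a b c d e f g h
  ─────────────────
8│♜ · ♝ ♛ ♚ ♝ · ♜│8
7│♟ · ♟ ♟ ♟ ♟ · ·│7
6│· · · · · ♞ · ·│6
5│· ♟ · · · · ♙ ♟│5
4│· · · · · · ♙ ·│4
3│♗ · ♙ · · · · ·│3
2│♙ · ♕ ♙ ♙ ♙ · ·│2
1│♖ ♘ · · ♔ ♗ ♘ ♖│1
  ─────────────────
  a b c d e f g h


b1, g1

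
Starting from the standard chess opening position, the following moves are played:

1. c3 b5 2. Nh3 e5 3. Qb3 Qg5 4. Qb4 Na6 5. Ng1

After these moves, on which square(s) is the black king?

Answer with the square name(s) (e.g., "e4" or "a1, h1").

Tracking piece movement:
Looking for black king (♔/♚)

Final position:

  a b c d e f g h
  ─────────────────
8│♜ · ♝ · ♚ ♝ ♞ ♜│8
7│♟ · ♟ ♟ · ♟ ♟ ♟│7
6│♞ · · · · · · ·│6
5│· ♟ · · ♟ · ♛ ·│5
4│· ♕ · · · · · ·│4
3│· · ♙ · · · · ·│3
2│♙ ♙ · ♙ ♙ ♙ ♙ ♙│2
1│♖ ♘ ♗ · ♔ ♗ ♘ ♖│1
  ─────────────────
  a b c d e f g h


e8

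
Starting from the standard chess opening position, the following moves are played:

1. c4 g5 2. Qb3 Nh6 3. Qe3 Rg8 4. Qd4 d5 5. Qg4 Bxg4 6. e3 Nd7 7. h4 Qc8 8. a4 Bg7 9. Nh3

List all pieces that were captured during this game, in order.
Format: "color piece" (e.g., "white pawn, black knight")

Tracking captures:
  Bxg4: captured white queen

white queen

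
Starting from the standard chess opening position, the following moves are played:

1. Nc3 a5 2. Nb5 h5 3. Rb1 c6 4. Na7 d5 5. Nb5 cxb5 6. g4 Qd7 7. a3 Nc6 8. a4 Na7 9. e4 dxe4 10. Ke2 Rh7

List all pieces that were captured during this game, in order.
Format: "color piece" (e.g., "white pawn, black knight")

Tracking captures:
  cxb5: captured white knight
  dxe4: captured white pawn

white knight, white pawn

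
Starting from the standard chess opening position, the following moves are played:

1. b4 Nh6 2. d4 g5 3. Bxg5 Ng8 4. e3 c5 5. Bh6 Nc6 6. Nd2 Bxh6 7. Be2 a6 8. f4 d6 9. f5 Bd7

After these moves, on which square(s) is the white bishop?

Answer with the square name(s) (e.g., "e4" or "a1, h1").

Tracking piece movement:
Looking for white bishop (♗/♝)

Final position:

  a b c d e f g h
  ─────────────────
8│♜ · · ♛ ♚ · ♞ ♜│8
7│· ♟ · ♝ ♟ ♟ · ♟│7
6│♟ · ♞ ♟ · · · ♝│6
5│· · ♟ · · ♙ · ·│5
4│· ♙ · ♙ · · · ·│4
3│· · · · ♙ · · ·│3
2│♙ · ♙ ♘ ♗ · ♙ ♙│2
1│♖ · · ♕ ♔ · ♘ ♖│1
  ─────────────────
  a b c d e f g h


e2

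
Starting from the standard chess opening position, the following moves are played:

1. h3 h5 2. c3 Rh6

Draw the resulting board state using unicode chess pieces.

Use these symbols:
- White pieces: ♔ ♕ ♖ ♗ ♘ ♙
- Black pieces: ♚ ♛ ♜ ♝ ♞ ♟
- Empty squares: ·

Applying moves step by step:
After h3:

♜ ♞ ♝ ♛ ♚ ♝ ♞ ♜
♟ ♟ ♟ ♟ ♟ ♟ ♟ ♟
· · · · · · · ·
· · · · · · · ·
· · · · · · · ·
· · · · · · · ♙
♙ ♙ ♙ ♙ ♙ ♙ ♙ ·
♖ ♘ ♗ ♕ ♔ ♗ ♘ ♖


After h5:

♜ ♞ ♝ ♛ ♚ ♝ ♞ ♜
♟ ♟ ♟ ♟ ♟ ♟ ♟ ·
· · · · · · · ·
· · · · · · · ♟
· · · · · · · ·
· · · · · · · ♙
♙ ♙ ♙ ♙ ♙ ♙ ♙ ·
♖ ♘ ♗ ♕ ♔ ♗ ♘ ♖


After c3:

♜ ♞ ♝ ♛ ♚ ♝ ♞ ♜
♟ ♟ ♟ ♟ ♟ ♟ ♟ ·
· · · · · · · ·
· · · · · · · ♟
· · · · · · · ·
· · ♙ · · · · ♙
♙ ♙ · ♙ ♙ ♙ ♙ ·
♖ ♘ ♗ ♕ ♔ ♗ ♘ ♖


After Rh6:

♜ ♞ ♝ ♛ ♚ ♝ ♞ ·
♟ ♟ ♟ ♟ ♟ ♟ ♟ ·
· · · · · · · ♜
· · · · · · · ♟
· · · · · · · ·
· · ♙ · · · · ♙
♙ ♙ · ♙ ♙ ♙ ♙ ·
♖ ♘ ♗ ♕ ♔ ♗ ♘ ♖



  a b c d e f g h
  ─────────────────
8│♜ ♞ ♝ ♛ ♚ ♝ ♞ ·│8
7│♟ ♟ ♟ ♟ ♟ ♟ ♟ ·│7
6│· · · · · · · ♜│6
5│· · · · · · · ♟│5
4│· · · · · · · ·│4
3│· · ♙ · · · · ♙│3
2│♙ ♙ · ♙ ♙ ♙ ♙ ·│2
1│♖ ♘ ♗ ♕ ♔ ♗ ♘ ♖│1
  ─────────────────
  a b c d e f g h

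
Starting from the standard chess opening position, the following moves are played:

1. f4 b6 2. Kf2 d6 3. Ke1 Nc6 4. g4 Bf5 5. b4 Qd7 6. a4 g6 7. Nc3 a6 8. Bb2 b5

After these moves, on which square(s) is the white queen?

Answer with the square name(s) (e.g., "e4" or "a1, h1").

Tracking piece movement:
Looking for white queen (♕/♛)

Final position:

  a b c d e f g h
  ─────────────────
8│♜ · · · ♚ ♝ ♞ ♜│8
7│· · ♟ ♛ ♟ ♟ · ♟│7
6│♟ · ♞ ♟ · · ♟ ·│6
5│· ♟ · · · ♝ · ·│5
4│♙ ♙ · · · ♙ ♙ ·│4
3│· · ♘ · · · · ·│3
2│· ♗ ♙ ♙ ♙ · · ♙│2
1│♖ · · ♕ ♔ ♗ ♘ ♖│1
  ─────────────────
  a b c d e f g h


d1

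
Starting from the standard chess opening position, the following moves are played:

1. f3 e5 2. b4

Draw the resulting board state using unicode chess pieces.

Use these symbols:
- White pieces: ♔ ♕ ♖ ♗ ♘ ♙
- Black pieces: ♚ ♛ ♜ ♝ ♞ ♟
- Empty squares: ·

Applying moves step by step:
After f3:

♜ ♞ ♝ ♛ ♚ ♝ ♞ ♜
♟ ♟ ♟ ♟ ♟ ♟ ♟ ♟
· · · · · · · ·
· · · · · · · ·
· · · · · · · ·
· · · · · ♙ · ·
♙ ♙ ♙ ♙ ♙ · ♙ ♙
♖ ♘ ♗ ♕ ♔ ♗ ♘ ♖


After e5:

♜ ♞ ♝ ♛ ♚ ♝ ♞ ♜
♟ ♟ ♟ ♟ · ♟ ♟ ♟
· · · · · · · ·
· · · · ♟ · · ·
· · · · · · · ·
· · · · · ♙ · ·
♙ ♙ ♙ ♙ ♙ · ♙ ♙
♖ ♘ ♗ ♕ ♔ ♗ ♘ ♖


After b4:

♜ ♞ ♝ ♛ ♚ ♝ ♞ ♜
♟ ♟ ♟ ♟ · ♟ ♟ ♟
· · · · · · · ·
· · · · ♟ · · ·
· ♙ · · · · · ·
· · · · · ♙ · ·
♙ · ♙ ♙ ♙ · ♙ ♙
♖ ♘ ♗ ♕ ♔ ♗ ♘ ♖



  a b c d e f g h
  ─────────────────
8│♜ ♞ ♝ ♛ ♚ ♝ ♞ ♜│8
7│♟ ♟ ♟ ♟ · ♟ ♟ ♟│7
6│· · · · · · · ·│6
5│· · · · ♟ · · ·│5
4│· ♙ · · · · · ·│4
3│· · · · · ♙ · ·│3
2│♙ · ♙ ♙ ♙ · ♙ ♙│2
1│♖ ♘ ♗ ♕ ♔ ♗ ♘ ♖│1
  ─────────────────
  a b c d e f g h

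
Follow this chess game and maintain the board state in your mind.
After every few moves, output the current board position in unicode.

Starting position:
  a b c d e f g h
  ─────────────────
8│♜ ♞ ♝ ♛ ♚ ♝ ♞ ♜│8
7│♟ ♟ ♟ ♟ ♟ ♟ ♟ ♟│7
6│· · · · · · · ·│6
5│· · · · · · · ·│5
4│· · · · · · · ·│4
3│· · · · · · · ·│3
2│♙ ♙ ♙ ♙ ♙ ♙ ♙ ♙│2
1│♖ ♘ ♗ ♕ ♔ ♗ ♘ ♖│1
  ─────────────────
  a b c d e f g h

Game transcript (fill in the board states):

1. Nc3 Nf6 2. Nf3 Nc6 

  a b c d e f g h
  ─────────────────
8│♜ · ♝ ♛ ♚ ♝ · ♜│8
7│♟ ♟ ♟ ♟ ♟ ♟ ♟ ♟│7
6│· · ♞ · · ♞ · ·│6
5│· · · · · · · ·│5
4│· · · · · · · ·│4
3│· · ♘ · · ♘ · ·│3
2│♙ ♙ ♙ ♙ ♙ ♙ ♙ ♙│2
1│♖ · ♗ ♕ ♔ ♗ · ♖│1
  ─────────────────
  a b c d e f g h

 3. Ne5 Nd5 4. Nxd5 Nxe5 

  a b c d e f g h
  ─────────────────
8│♜ · ♝ ♛ ♚ ♝ · ♜│8
7│♟ ♟ ♟ ♟ ♟ ♟ ♟ ♟│7
6│· · · · · · · ·│6
5│· · · ♘ ♞ · · ·│5
4│· · · · · · · ·│4
3│· · · · · · · ·│3
2│♙ ♙ ♙ ♙ ♙ ♙ ♙ ♙│2
1│♖ · ♗ ♕ ♔ ♗ · ♖│1
  ─────────────────
  a b c d e f g h

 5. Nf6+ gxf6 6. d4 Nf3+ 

  a b c d e f g h
  ─────────────────
8│♜ · ♝ ♛ ♚ ♝ · ♜│8
7│♟ ♟ ♟ ♟ ♟ ♟ · ♟│7
6│· · · · · ♟ · ·│6
5│· · · · · · · ·│5
4│· · · ♙ · · · ·│4
3│· · · · · ♞ · ·│3
2│♙ ♙ ♙ · ♙ ♙ ♙ ♙│2
1│♖ · ♗ ♕ ♔ ♗ · ♖│1
  ─────────────────
  a b c d e f g h

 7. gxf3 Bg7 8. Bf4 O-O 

  a b c d e f g h
  ─────────────────
8│♜ · ♝ ♛ · ♜ ♚ ·│8
7│♟ ♟ ♟ ♟ ♟ ♟ ♝ ♟│7
6│· · · · · ♟ · ·│6
5│· · · · · · · ·│5
4│· · · ♙ · ♗ · ·│4
3│· · · · · ♙ · ·│3
2│♙ ♙ ♙ · ♙ ♙ · ♙│2
1│♖ · · ♕ ♔ ♗ · ♖│1
  ─────────────────
  a b c d e f g h

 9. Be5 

  a b c d e f g h
  ─────────────────
8│♜ · ♝ ♛ · ♜ ♚ ·│8
7│♟ ♟ ♟ ♟ ♟ ♟ ♝ ♟│7
6│· · · · · ♟ · ·│6
5│· · · · ♗ · · ·│5
4│· · · ♙ · · · ·│4
3│· · · · · ♙ · ·│3
2│♙ ♙ ♙ · ♙ ♙ · ♙│2
1│♖ · · ♕ ♔ ♗ · ♖│1
  ─────────────────
  a b c d e f g h


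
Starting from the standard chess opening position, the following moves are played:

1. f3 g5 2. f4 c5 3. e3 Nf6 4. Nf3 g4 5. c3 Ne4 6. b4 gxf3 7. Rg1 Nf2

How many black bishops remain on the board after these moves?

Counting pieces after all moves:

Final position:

  a b c d e f g h
  ─────────────────
8│♜ ♞ ♝ ♛ ♚ ♝ · ♜│8
7│♟ ♟ · ♟ ♟ ♟ · ♟│7
6│· · · · · · · ·│6
5│· · ♟ · · · · ·│5
4│· ♙ · · · ♙ · ·│4
3│· · ♙ · ♙ ♟ · ·│3
2│♙ · · ♙ · ♞ ♙ ♙│2
1│♖ ♘ ♗ ♕ ♔ ♗ ♖ ·│1
  ─────────────────
  a b c d e f g h


2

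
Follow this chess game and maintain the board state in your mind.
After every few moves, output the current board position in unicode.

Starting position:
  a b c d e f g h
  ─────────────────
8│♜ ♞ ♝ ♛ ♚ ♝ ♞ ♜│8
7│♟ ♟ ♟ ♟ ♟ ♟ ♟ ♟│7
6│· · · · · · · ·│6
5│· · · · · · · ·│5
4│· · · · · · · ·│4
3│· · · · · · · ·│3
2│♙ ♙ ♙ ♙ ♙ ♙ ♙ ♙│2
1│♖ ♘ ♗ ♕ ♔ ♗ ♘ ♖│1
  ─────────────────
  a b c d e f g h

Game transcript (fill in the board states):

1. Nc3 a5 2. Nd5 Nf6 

  a b c d e f g h
  ─────────────────
8│♜ ♞ ♝ ♛ ♚ ♝ · ♜│8
7│· ♟ ♟ ♟ ♟ ♟ ♟ ♟│7
6│· · · · · ♞ · ·│6
5│♟ · · ♘ · · · ·│5
4│· · · · · · · ·│4
3│· · · · · · · ·│3
2│♙ ♙ ♙ ♙ ♙ ♙ ♙ ♙│2
1│♖ · ♗ ♕ ♔ ♗ ♘ ♖│1
  ─────────────────
  a b c d e f g h

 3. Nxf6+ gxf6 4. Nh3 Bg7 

  a b c d e f g h
  ─────────────────
8│♜ ♞ ♝ ♛ ♚ · · ♜│8
7│· ♟ ♟ ♟ ♟ ♟ ♝ ♟│7
6│· · · · · ♟ · ·│6
5│♟ · · · · · · ·│5
4│· · · · · · · ·│4
3│· · · · · · · ♘│3
2│♙ ♙ ♙ ♙ ♙ ♙ ♙ ♙│2
1│♖ · ♗ ♕ ♔ ♗ · ♖│1
  ─────────────────
  a b c d e f g h

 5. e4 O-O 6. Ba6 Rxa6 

  a b c d e f g h
  ─────────────────
8│· ♞ ♝ ♛ · ♜ ♚ ·│8
7│· ♟ ♟ ♟ ♟ ♟ ♝ ♟│7
6│♜ · · · · ♟ · ·│6
5│♟ · · · · · · ·│5
4│· · · · ♙ · · ·│4
3│· · · · · · · ♘│3
2│♙ ♙ ♙ ♙ · ♙ ♙ ♙│2
1│♖ · ♗ ♕ ♔ · · ♖│1
  ─────────────────
  a b c d e f g h

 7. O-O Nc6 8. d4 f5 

  a b c d e f g h
  ─────────────────
8│· · ♝ ♛ · ♜ ♚ ·│8
7│· ♟ ♟ ♟ ♟ ♟ ♝ ♟│7
6│♜ · ♞ · · · · ·│6
5│♟ · · · · ♟ · ·│5
4│· · · ♙ ♙ · · ·│4
3│· · · · · · · ♘│3
2│♙ ♙ ♙ · · ♙ ♙ ♙│2
1│♖ · ♗ ♕ · ♖ ♔ ·│1
  ─────────────────
  a b c d e f g h

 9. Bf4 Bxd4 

  a b c d e f g h
  ─────────────────
8│· · ♝ ♛ · ♜ ♚ ·│8
7│· ♟ ♟ ♟ ♟ ♟ · ♟│7
6│♜ · ♞ · · · · ·│6
5│♟ · · · · ♟ · ·│5
4│· · · ♝ ♙ ♗ · ·│4
3│· · · · · · · ♘│3
2│♙ ♙ ♙ · · ♙ ♙ ♙│2
1│♖ · · ♕ · ♖ ♔ ·│1
  ─────────────────
  a b c d e f g h


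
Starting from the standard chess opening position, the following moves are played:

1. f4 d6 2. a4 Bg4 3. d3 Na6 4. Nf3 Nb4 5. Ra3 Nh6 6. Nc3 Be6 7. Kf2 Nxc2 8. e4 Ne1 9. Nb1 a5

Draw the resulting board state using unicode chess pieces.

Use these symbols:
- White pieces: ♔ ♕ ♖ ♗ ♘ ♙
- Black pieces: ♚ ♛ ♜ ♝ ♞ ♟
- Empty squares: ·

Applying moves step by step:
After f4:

♜ ♞ ♝ ♛ ♚ ♝ ♞ ♜
♟ ♟ ♟ ♟ ♟ ♟ ♟ ♟
· · · · · · · ·
· · · · · · · ·
· · · · · ♙ · ·
· · · · · · · ·
♙ ♙ ♙ ♙ ♙ · ♙ ♙
♖ ♘ ♗ ♕ ♔ ♗ ♘ ♖


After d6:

♜ ♞ ♝ ♛ ♚ ♝ ♞ ♜
♟ ♟ ♟ · ♟ ♟ ♟ ♟
· · · ♟ · · · ·
· · · · · · · ·
· · · · · ♙ · ·
· · · · · · · ·
♙ ♙ ♙ ♙ ♙ · ♙ ♙
♖ ♘ ♗ ♕ ♔ ♗ ♘ ♖


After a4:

♜ ♞ ♝ ♛ ♚ ♝ ♞ ♜
♟ ♟ ♟ · ♟ ♟ ♟ ♟
· · · ♟ · · · ·
· · · · · · · ·
♙ · · · · ♙ · ·
· · · · · · · ·
· ♙ ♙ ♙ ♙ · ♙ ♙
♖ ♘ ♗ ♕ ♔ ♗ ♘ ♖


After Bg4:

♜ ♞ · ♛ ♚ ♝ ♞ ♜
♟ ♟ ♟ · ♟ ♟ ♟ ♟
· · · ♟ · · · ·
· · · · · · · ·
♙ · · · · ♙ ♝ ·
· · · · · · · ·
· ♙ ♙ ♙ ♙ · ♙ ♙
♖ ♘ ♗ ♕ ♔ ♗ ♘ ♖


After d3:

♜ ♞ · ♛ ♚ ♝ ♞ ♜
♟ ♟ ♟ · ♟ ♟ ♟ ♟
· · · ♟ · · · ·
· · · · · · · ·
♙ · · · · ♙ ♝ ·
· · · ♙ · · · ·
· ♙ ♙ · ♙ · ♙ ♙
♖ ♘ ♗ ♕ ♔ ♗ ♘ ♖


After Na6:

♜ · · ♛ ♚ ♝ ♞ ♜
♟ ♟ ♟ · ♟ ♟ ♟ ♟
♞ · · ♟ · · · ·
· · · · · · · ·
♙ · · · · ♙ ♝ ·
· · · ♙ · · · ·
· ♙ ♙ · ♙ · ♙ ♙
♖ ♘ ♗ ♕ ♔ ♗ ♘ ♖


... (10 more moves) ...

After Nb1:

♜ · · ♛ ♚ ♝ · ♜
♟ ♟ ♟ · ♟ ♟ ♟ ♟
· · · ♟ ♝ · · ♞
· · · · · · · ·
♙ · · · ♙ ♙ · ·
♖ · · ♙ · ♘ · ·
· ♙ · · · ♔ ♙ ♙
· ♘ ♗ ♕ ♞ ♗ · ♖


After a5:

♜ · · ♛ ♚ ♝ · ♜
· ♟ ♟ · ♟ ♟ ♟ ♟
· · · ♟ ♝ · · ♞
♟ · · · · · · ·
♙ · · · ♙ ♙ · ·
♖ · · ♙ · ♘ · ·
· ♙ · · · ♔ ♙ ♙
· ♘ ♗ ♕ ♞ ♗ · ♖



  a b c d e f g h
  ─────────────────
8│♜ · · ♛ ♚ ♝ · ♜│8
7│· ♟ ♟ · ♟ ♟ ♟ ♟│7
6│· · · ♟ ♝ · · ♞│6
5│♟ · · · · · · ·│5
4│♙ · · · ♙ ♙ · ·│4
3│♖ · · ♙ · ♘ · ·│3
2│· ♙ · · · ♔ ♙ ♙│2
1│· ♘ ♗ ♕ ♞ ♗ · ♖│1
  ─────────────────
  a b c d e f g h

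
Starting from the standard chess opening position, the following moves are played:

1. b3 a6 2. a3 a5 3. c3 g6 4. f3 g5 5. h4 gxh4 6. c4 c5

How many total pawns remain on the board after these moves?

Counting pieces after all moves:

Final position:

  a b c d e f g h
  ─────────────────
8│♜ ♞ ♝ ♛ ♚ ♝ ♞ ♜│8
7│· ♟ · ♟ ♟ ♟ · ♟│7
6│· · · · · · · ·│6
5│♟ · ♟ · · · · ·│5
4│· · ♙ · · · · ♟│4
3│♙ ♙ · · · ♙ · ·│3
2│· · · ♙ ♙ · ♙ ·│2
1│♖ ♘ ♗ ♕ ♔ ♗ ♘ ♖│1
  ─────────────────
  a b c d e f g h


15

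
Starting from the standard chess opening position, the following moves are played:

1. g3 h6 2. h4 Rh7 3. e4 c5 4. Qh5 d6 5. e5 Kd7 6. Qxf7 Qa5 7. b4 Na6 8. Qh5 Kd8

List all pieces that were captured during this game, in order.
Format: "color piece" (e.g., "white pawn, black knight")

Tracking captures:
  Qxf7: captured black pawn

black pawn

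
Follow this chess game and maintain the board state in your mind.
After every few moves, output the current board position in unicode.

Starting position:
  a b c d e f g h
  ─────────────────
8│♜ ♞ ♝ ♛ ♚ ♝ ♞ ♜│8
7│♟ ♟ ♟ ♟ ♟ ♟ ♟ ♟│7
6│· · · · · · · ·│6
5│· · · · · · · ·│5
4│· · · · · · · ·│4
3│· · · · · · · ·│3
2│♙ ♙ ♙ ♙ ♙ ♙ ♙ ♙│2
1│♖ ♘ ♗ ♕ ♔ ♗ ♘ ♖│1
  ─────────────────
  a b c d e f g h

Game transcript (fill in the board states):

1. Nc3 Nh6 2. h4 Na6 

  a b c d e f g h
  ─────────────────
8│♜ · ♝ ♛ ♚ ♝ · ♜│8
7│♟ ♟ ♟ ♟ ♟ ♟ ♟ ♟│7
6│♞ · · · · · · ♞│6
5│· · · · · · · ·│5
4│· · · · · · · ♙│4
3│· · ♘ · · · · ·│3
2│♙ ♙ ♙ ♙ ♙ ♙ ♙ ·│2
1│♖ · ♗ ♕ ♔ ♗ ♘ ♖│1
  ─────────────────
  a b c d e f g h

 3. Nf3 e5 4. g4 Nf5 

  a b c d e f g h
  ─────────────────
8│♜ · ♝ ♛ ♚ ♝ · ♜│8
7│♟ ♟ ♟ ♟ · ♟ ♟ ♟│7
6│♞ · · · · · · ·│6
5│· · · · ♟ ♞ · ·│5
4│· · · · · · ♙ ♙│4
3│· · ♘ · · ♘ · ·│3
2│♙ ♙ ♙ ♙ ♙ ♙ · ·│2
1│♖ · ♗ ♕ ♔ ♗ · ♖│1
  ─────────────────
  a b c d e f g h

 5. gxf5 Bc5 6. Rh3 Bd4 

  a b c d e f g h
  ─────────────────
8│♜ · ♝ ♛ ♚ · · ♜│8
7│♟ ♟ ♟ ♟ · ♟ ♟ ♟│7
6│♞ · · · · · · ·│6
5│· · · · ♟ ♙ · ·│5
4│· · · ♝ · · · ♙│4
3│· · ♘ · · ♘ · ♖│3
2│♙ ♙ ♙ ♙ ♙ ♙ · ·│2
1│♖ · ♗ ♕ ♔ ♗ · ·│1
  ─────────────────
  a b c d e f g h

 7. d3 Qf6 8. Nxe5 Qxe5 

  a b c d e f g h
  ─────────────────
8│♜ · ♝ · ♚ · · ♜│8
7│♟ ♟ ♟ ♟ · ♟ ♟ ♟│7
6│♞ · · · · · · ·│6
5│· · · · ♛ ♙ · ·│5
4│· · · ♝ · · · ♙│4
3│· · ♘ ♙ · · · ♖│3
2│♙ ♙ ♙ · ♙ ♙ · ·│2
1│♖ · ♗ ♕ ♔ ♗ · ·│1
  ─────────────────
  a b c d e f g h

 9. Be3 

  a b c d e f g h
  ─────────────────
8│♜ · ♝ · ♚ · · ♜│8
7│♟ ♟ ♟ ♟ · ♟ ♟ ♟│7
6│♞ · · · · · · ·│6
5│· · · · ♛ ♙ · ·│5
4│· · · ♝ · · · ♙│4
3│· · ♘ ♙ ♗ · · ♖│3
2│♙ ♙ ♙ · ♙ ♙ · ·│2
1│♖ · · ♕ ♔ ♗ · ·│1
  ─────────────────
  a b c d e f g h


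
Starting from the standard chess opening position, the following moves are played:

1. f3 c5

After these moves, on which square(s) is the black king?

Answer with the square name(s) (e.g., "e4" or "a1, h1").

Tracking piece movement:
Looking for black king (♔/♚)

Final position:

  a b c d e f g h
  ─────────────────
8│♜ ♞ ♝ ♛ ♚ ♝ ♞ ♜│8
7│♟ ♟ · ♟ ♟ ♟ ♟ ♟│7
6│· · · · · · · ·│6
5│· · ♟ · · · · ·│5
4│· · · · · · · ·│4
3│· · · · · ♙ · ·│3
2│♙ ♙ ♙ ♙ ♙ · ♙ ♙│2
1│♖ ♘ ♗ ♕ ♔ ♗ ♘ ♖│1
  ─────────────────
  a b c d e f g h


e8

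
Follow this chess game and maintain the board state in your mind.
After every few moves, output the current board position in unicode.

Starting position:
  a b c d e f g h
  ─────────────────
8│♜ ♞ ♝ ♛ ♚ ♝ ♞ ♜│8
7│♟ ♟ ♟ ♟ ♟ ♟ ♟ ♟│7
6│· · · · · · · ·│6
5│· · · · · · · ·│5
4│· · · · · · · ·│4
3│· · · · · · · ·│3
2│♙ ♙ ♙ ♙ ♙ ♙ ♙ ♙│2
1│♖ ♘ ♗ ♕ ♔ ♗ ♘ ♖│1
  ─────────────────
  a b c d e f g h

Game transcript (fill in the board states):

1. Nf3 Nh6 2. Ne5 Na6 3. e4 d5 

  a b c d e f g h
  ─────────────────
8│♜ · ♝ ♛ ♚ ♝ · ♜│8
7│♟ ♟ ♟ · ♟ ♟ ♟ ♟│7
6│♞ · · · · · · ♞│6
5│· · · ♟ ♘ · · ·│5
4│· · · · ♙ · · ·│4
3│· · · · · · · ·│3
2│♙ ♙ ♙ ♙ · ♙ ♙ ♙│2
1│♖ ♘ ♗ ♕ ♔ ♗ · ♖│1
  ─────────────────
  a b c d e f g h

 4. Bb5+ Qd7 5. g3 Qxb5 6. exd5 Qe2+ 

  a b c d e f g h
  ─────────────────
8│♜ · ♝ · ♚ ♝ · ♜│8
7│♟ ♟ ♟ · ♟ ♟ ♟ ♟│7
6│♞ · · · · · · ♞│6
5│· · · ♙ ♘ · · ·│5
4│· · · · · · · ·│4
3│· · · · · · ♙ ·│3
2│♙ ♙ ♙ ♙ ♛ ♙ · ♙│2
1│♖ ♘ ♗ ♕ ♔ · · ♖│1
  ─────────────────
  a b c d e f g h

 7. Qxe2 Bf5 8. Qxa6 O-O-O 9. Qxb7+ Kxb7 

  a b c d e f g h
  ─────────────────
8│· · · ♜ · ♝ · ♜│8
7│♟ ♚ ♟ · ♟ ♟ ♟ ♟│7
6│· · · · · · · ♞│6
5│· · · ♙ ♘ ♝ · ·│5
4│· · · · · · · ·│4
3│· · · · · · ♙ ·│3
2│♙ ♙ ♙ ♙ · ♙ · ♙│2
1│♖ ♘ ♗ · ♔ · · ♖│1
  ─────────────────
  a b c d e f g h

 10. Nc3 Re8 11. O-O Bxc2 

  a b c d e f g h
  ─────────────────
8│· · · · ♜ ♝ · ♜│8
7│♟ ♚ ♟ · ♟ ♟ ♟ ♟│7
6│· · · · · · · ♞│6
5│· · · ♙ ♘ · · ·│5
4│· · · · · · · ·│4
3│· · ♘ · · · ♙ ·│3
2│♙ ♙ ♝ ♙ · ♙ · ♙│2
1│♖ · ♗ · · ♖ ♔ ·│1
  ─────────────────
  a b c d e f g h
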